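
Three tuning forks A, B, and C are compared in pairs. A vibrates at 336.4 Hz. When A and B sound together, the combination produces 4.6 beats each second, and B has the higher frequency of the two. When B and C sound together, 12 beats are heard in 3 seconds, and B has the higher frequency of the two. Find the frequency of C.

337 Hz

B is above A, so f_B = 336.4 + 4.6 = 341 Hz.
B–C: Beat frequency = 12/3 = 4 Hz.
C is below B, so f_C = 341 − 4 = 337 Hz.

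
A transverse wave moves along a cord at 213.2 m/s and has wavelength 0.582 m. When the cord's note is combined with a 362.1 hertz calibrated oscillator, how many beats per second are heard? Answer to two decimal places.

4.22 Hz

Source frequency f = v/λ = 213.2/0.582 = 366.3230 Hz.
f_beat = |366.3230 − 362.1| = 4.22 Hz.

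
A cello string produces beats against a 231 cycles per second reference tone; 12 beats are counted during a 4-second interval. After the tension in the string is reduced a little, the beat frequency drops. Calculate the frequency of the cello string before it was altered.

Beat frequency = 12/4 = 3 Hz.
|f − 231| = 3, so the cello string was at either 228 Hz or 234 Hz.
Lower tension means lower frequency; the adjustment lowers the cello string's frequency.
The beat rate fell, so the adjustment moved the cello string toward 231 Hz — it must have started above the reference.

234 Hz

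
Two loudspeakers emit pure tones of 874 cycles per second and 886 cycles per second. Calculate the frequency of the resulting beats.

Beats arise from superposition of two nearby frequencies; the beat rate is |f₁ − f₂|.
|874 − 886| = 12 Hz.

12 Hz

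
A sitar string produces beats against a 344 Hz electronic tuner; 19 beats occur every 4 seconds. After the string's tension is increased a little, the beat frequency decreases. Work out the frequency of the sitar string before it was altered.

Beat frequency = 19/4 = 4.75 Hz.
|f − 344| = 4.75, so the sitar string was at either 339.25 Hz or 348.75 Hz.
Higher tension means higher frequency; the adjustment raises the sitar string's frequency.
The beat rate fell, so the adjustment moved the sitar string toward 344 Hz — it must have started below the reference.

339.25 Hz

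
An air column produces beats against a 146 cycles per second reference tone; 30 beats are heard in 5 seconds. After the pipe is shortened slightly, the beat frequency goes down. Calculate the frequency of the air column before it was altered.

140 Hz

Beat frequency = 30/5 = 6 Hz.
|f − 146| = 6, so the air column was at either 140 Hz or 152 Hz.
A shorter pipe has a higher fundamental; the adjustment raises the air column's frequency.
The beat rate fell, so the adjustment moved the air column toward 146 Hz — it must have started below the reference.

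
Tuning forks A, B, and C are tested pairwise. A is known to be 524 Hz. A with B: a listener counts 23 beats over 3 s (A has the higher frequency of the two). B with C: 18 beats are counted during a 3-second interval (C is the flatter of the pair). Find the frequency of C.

A–B: Beat frequency = 23/3 = 7.6667 Hz.
B is below A, so f_B = 524 − 7.6667 = 516.3333 Hz.
B–C: Beat frequency = 18/3 = 6 Hz.
C is below B, so f_C = 516.3333 − 6 = 510.3333 Hz.

510.3333 Hz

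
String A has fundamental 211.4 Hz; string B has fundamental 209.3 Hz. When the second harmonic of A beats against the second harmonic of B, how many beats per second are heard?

4.2 Hz

Second harmonic of the first: 2·211.4 = 422.8 Hz.
Second harmonic of the second: 2·209.3 = 418.6 Hz.
f_beat = |422.8 − 418.6| = 4.2 Hz.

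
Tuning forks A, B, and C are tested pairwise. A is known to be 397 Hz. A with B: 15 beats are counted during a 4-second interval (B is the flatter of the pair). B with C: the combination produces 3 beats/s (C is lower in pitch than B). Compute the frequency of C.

390.25 Hz

A–B: Beat frequency = 15/4 = 3.75 Hz.
B is below A, so f_B = 397 − 3.75 = 393.25 Hz.
C is below B, so f_C = 393.25 − 3 = 390.25 Hz.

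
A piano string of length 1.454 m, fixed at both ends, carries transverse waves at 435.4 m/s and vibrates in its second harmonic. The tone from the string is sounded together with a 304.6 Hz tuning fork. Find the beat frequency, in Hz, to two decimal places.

For a string fixed at both ends, f_n = n·v/(2L) = 2·435.4/(2·1.454) = 299.4498 Hz.
f_beat = |299.4498 − 304.6| = 5.15 Hz.

5.15 Hz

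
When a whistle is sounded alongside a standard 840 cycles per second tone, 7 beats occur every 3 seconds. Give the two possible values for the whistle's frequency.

837.6667 Hz or 842.3333 Hz

Beat frequency = 7/3 = 2.3333 Hz.
|f − 840| = 2.3333, so f = 840 ± 2.3333.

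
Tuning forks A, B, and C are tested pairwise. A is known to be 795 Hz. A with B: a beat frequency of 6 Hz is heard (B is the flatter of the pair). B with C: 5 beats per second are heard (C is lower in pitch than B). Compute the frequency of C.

784 Hz

B is below A, so f_B = 795 − 6 = 789 Hz.
C is below B, so f_C = 789 − 5 = 784 Hz.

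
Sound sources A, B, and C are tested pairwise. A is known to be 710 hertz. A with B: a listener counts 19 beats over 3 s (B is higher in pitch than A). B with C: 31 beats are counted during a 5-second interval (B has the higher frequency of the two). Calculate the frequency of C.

A–B: Beat frequency = 19/3 = 6.3333 Hz.
B is above A, so f_B = 710 + 6.3333 = 716.3333 Hz.
B–C: Beat frequency = 31/5 = 6.2 Hz.
C is below B, so f_C = 716.3333 − 6.2 = 710.1333 Hz.

710.1333 Hz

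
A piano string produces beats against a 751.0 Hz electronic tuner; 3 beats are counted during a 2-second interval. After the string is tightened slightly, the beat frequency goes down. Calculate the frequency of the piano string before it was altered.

749.5 Hz

Beat frequency = 3/2 = 1.5 Hz.
|f − 751.0| = 1.5, so the piano string was at either 749.5 Hz or 752.5 Hz.
Increasing tension raises a string's frequency; the adjustment raises the piano string's frequency.
The beat rate fell, so the adjustment moved the piano string toward 751.0 Hz — it must have started below the reference.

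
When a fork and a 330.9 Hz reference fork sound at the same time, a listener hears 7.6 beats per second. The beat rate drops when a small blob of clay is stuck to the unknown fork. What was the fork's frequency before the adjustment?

338.5 Hz

|f − 330.9| = 7.6, so the fork was at either 323.3 Hz or 338.5 Hz.
Adding mass to a fork lowers its frequency; the adjustment lowers the fork's frequency.
The beat rate fell, so the adjustment moved the fork toward 330.9 Hz — it must have started above the reference.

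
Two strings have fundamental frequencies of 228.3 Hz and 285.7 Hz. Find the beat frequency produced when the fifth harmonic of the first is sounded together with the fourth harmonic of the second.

Fifth harmonic of the first: 5·228.3 = 1141.5 Hz.
Fourth harmonic of the second: 4·285.7 = 1142.8 Hz.
f_beat = |1141.5 − 1142.8| = 1.3 Hz.

1.3 Hz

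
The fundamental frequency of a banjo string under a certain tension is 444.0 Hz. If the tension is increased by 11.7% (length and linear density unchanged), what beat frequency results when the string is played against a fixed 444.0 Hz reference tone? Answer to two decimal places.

For a string, f ∝ √T, so the new frequency is 444.0·√1.117 = 469.2557 Hz.
f_beat = |469.2557 − 444.0| = 25.26 Hz.

25.26 Hz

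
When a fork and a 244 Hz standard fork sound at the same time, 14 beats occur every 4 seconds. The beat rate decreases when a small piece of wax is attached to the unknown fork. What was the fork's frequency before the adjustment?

247.5 Hz

Beat frequency = 14/4 = 3.5 Hz.
|f − 244| = 3.5, so the fork was at either 240.5 Hz or 247.5 Hz.
Loading a fork with wax lowers its frequency; the adjustment lowers the fork's frequency.
The beat rate fell, so the adjustment moved the fork toward 244 Hz — it must have started above the reference.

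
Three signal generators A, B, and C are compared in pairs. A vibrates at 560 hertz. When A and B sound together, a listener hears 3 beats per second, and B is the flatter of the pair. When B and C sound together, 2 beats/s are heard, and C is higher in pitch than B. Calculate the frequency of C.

B is below A, so f_B = 560 − 3 = 557 Hz.
C is above B, so f_C = 557 + 2 = 559 Hz.

559 Hz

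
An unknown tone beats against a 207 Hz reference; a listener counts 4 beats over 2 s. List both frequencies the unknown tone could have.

Beat frequency = 4/2 = 2 Hz.
|f − 207| = 2, so f = 207 ± 2.

205 Hz or 209 Hz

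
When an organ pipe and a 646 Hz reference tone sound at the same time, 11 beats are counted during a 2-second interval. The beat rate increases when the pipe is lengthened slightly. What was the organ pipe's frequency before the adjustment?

Beat frequency = 11/2 = 5.5 Hz.
|f − 646| = 5.5, so the organ pipe was at either 640.5 Hz or 651.5 Hz.
A longer pipe has a lower fundamental; the adjustment lowers the organ pipe's frequency.
The beat rate rose, so the adjustment moved the organ pipe further from 646 Hz — it was already below the reference.

640.5 Hz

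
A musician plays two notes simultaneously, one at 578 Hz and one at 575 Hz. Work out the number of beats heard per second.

Beats arise from superposition of two nearby frequencies; the beat rate is |f₁ − f₂|.
|578 − 575| = 3 Hz.

3 Hz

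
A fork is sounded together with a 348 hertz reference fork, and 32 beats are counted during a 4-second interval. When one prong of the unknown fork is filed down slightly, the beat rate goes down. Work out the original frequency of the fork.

Beat frequency = 32/4 = 8 Hz.
|f − 348| = 8, so the fork was at either 340 Hz or 356 Hz.
Filing a prong removes mass and raises the fork's frequency; the adjustment raises the fork's frequency.
The beat rate fell, so the adjustment moved the fork toward 348 Hz — it must have started below the reference.

340 Hz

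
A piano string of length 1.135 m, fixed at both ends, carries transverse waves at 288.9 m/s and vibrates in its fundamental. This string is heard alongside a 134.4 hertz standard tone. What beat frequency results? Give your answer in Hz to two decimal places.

For a string fixed at both ends, f_n = n·v/(2L) = 1·288.9/(2·1.135) = 127.2687 Hz.
f_beat = |127.2687 − 134.4| = 7.13 Hz.

7.13 Hz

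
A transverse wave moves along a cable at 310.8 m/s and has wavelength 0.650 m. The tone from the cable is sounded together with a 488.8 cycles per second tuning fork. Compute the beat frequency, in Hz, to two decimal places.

Source frequency f = v/λ = 310.8/0.650 = 478.1538 Hz.
f_beat = |478.1538 − 488.8| = 10.65 Hz.

10.65 Hz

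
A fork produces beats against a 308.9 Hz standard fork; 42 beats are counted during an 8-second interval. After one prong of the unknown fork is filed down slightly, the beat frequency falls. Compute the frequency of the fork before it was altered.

303.65 Hz

Beat frequency = 42/8 = 5.25 Hz.
|f − 308.9| = 5.25, so the fork was at either 303.65 Hz or 314.15 Hz.
Filing a prong removes mass and raises the fork's frequency; the adjustment raises the fork's frequency.
The beat rate fell, so the adjustment moved the fork toward 308.9 Hz — it must have started below the reference.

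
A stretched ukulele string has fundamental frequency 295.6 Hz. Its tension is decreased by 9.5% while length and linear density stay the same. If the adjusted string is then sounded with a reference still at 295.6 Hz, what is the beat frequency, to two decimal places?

For a string, f ∝ √T, so the new frequency is 295.6·√0.905 = 281.2087 Hz.
f_beat = |281.2087 − 295.6| = 14.39 Hz.

14.39 Hz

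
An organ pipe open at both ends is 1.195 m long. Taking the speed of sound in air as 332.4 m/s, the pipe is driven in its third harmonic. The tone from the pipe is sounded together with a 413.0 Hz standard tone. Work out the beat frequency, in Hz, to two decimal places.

4.24 Hz

Open pipe: f_n = n·v/(2L) = 3·332.4/(2·1.195) = 417.2385 Hz.
f_beat = |417.2385 − 413.0| = 4.24 Hz.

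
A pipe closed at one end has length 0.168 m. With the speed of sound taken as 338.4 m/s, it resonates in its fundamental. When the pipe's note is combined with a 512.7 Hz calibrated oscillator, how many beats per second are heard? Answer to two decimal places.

Closed pipe (odd harmonics): f_n = n·v/(4L) = 1·338.4/(4·0.168) = 503.5714 Hz.
f_beat = |503.5714 − 512.7| = 9.13 Hz.

9.13 Hz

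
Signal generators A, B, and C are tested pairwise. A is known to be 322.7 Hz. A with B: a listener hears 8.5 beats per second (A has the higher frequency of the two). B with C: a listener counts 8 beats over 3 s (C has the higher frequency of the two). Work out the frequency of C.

316.8667 Hz

B is below A, so f_B = 322.7 − 8.5 = 314.2 Hz.
B–C: Beat frequency = 8/3 = 2.6667 Hz.
C is above B, so f_C = 314.2 + 2.6667 = 316.8667 Hz.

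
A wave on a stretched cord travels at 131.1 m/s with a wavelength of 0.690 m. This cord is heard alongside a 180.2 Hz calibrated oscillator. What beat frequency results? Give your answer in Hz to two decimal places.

Source frequency f = v/λ = 131.1/0.690 = 190.0000 Hz.
f_beat = |190.0000 − 180.2| = 9.80 Hz.

9.80 Hz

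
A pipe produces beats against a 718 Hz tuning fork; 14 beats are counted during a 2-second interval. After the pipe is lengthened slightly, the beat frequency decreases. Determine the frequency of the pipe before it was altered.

Beat frequency = 14/2 = 7 Hz.
|f − 718| = 7, so the pipe was at either 711 Hz or 725 Hz.
A longer pipe has a lower fundamental; the adjustment lowers the pipe's frequency.
The beat rate fell, so the adjustment moved the pipe toward 718 Hz — it must have started above the reference.

725 Hz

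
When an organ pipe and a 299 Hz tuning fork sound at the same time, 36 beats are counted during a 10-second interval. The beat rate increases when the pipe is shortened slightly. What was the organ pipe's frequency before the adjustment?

Beat frequency = 36/10 = 3.6 Hz.
|f − 299| = 3.6, so the organ pipe was at either 295.4 Hz or 302.6 Hz.
A shorter pipe has a higher fundamental; the adjustment raises the organ pipe's frequency.
The beat rate rose, so the adjustment moved the organ pipe further from 299 Hz — it was already above the reference.

302.6 Hz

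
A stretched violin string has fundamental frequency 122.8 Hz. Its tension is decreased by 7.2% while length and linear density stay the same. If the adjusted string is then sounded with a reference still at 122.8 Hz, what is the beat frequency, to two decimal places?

4.50 Hz

For a string, f ∝ √T, so the new frequency is 122.8·√0.928 = 118.2966 Hz.
f_beat = |118.2966 − 122.8| = 4.50 Hz.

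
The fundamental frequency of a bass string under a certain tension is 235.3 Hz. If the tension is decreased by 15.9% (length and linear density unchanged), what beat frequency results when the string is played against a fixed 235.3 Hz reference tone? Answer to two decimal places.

For a string, f ∝ √T, so the new frequency is 235.3·√0.841 = 215.7843 Hz.
f_beat = |215.7843 − 235.3| = 19.52 Hz.

19.52 Hz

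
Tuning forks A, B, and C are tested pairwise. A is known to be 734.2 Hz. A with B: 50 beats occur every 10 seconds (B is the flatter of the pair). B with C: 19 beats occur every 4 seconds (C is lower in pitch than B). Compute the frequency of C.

A–B: Beat frequency = 50/10 = 5 Hz.
B is below A, so f_B = 734.2 − 5 = 729.2 Hz.
B–C: Beat frequency = 19/4 = 4.75 Hz.
C is below B, so f_C = 729.2 − 4.75 = 724.45 Hz.

724.45 Hz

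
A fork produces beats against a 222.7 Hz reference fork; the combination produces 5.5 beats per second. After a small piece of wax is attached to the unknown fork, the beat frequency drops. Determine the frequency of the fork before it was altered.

228.2 Hz

|f − 222.7| = 5.5, so the fork was at either 217.2 Hz or 228.2 Hz.
Loading a fork with wax lowers its frequency; the adjustment lowers the fork's frequency.
The beat rate fell, so the adjustment moved the fork toward 222.7 Hz — it must have started above the reference.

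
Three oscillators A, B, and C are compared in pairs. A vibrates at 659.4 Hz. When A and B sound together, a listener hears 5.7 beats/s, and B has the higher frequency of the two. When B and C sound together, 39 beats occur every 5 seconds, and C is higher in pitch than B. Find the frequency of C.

672.9 Hz

B is above A, so f_B = 659.4 + 5.7 = 665.1 Hz.
B–C: Beat frequency = 39/5 = 7.8 Hz.
C is above B, so f_C = 665.1 + 7.8 = 672.9 Hz.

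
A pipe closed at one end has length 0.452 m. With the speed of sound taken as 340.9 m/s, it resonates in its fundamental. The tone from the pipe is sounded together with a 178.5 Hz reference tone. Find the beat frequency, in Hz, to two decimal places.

Closed pipe (odd harmonics): f_n = n·v/(4L) = 1·340.9/(4·0.452) = 188.5509 Hz.
f_beat = |188.5509 − 178.5| = 10.05 Hz.

10.05 Hz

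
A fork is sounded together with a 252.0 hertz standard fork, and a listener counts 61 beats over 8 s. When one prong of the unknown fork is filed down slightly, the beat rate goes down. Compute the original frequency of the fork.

244.375 Hz

Beat frequency = 61/8 = 7.625 Hz.
|f − 252.0| = 7.625, so the fork was at either 244.375 Hz or 259.625 Hz.
Filing a prong removes mass and raises the fork's frequency; the adjustment raises the fork's frequency.
The beat rate fell, so the adjustment moved the fork toward 252.0 Hz — it must have started below the reference.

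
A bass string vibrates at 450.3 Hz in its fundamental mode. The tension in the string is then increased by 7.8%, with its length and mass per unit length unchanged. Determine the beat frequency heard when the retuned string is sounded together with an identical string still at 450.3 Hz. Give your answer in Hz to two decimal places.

For a string, f ∝ √T, so the new frequency is 450.3·√1.078 = 467.5320 Hz.
f_beat = |467.5320 − 450.3| = 17.23 Hz.

17.23 Hz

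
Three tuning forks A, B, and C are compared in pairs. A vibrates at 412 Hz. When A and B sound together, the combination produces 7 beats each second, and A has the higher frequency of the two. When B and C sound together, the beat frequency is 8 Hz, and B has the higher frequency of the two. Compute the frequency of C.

397 Hz

B is below A, so f_B = 412 − 7 = 405 Hz.
C is below B, so f_C = 405 − 8 = 397 Hz.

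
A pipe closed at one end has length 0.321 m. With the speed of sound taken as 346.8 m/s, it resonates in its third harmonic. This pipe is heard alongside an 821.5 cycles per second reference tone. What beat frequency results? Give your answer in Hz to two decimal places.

11.22 Hz

Closed pipe (odd harmonics): f_n = n·v/(4L) = 3·346.8/(4·0.321) = 810.2804 Hz.
f_beat = |810.2804 − 821.5| = 11.22 Hz.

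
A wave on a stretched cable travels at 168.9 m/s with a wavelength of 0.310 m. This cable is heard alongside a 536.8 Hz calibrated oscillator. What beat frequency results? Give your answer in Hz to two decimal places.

Source frequency f = v/λ = 168.9/0.310 = 544.8387 Hz.
f_beat = |544.8387 − 536.8| = 8.04 Hz.

8.04 Hz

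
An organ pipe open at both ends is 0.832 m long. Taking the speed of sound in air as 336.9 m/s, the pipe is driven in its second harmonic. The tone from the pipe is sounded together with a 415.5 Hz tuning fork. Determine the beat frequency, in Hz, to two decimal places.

Open pipe: f_n = n·v/(2L) = 2·336.9/(2·0.832) = 404.9279 Hz.
f_beat = |404.9279 − 415.5| = 10.57 Hz.

10.57 Hz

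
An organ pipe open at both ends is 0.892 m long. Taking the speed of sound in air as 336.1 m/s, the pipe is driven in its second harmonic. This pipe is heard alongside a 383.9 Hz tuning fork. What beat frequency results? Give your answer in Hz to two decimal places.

Open pipe: f_n = n·v/(2L) = 2·336.1/(2·0.892) = 376.7937 Hz.
f_beat = |376.7937 − 383.9| = 7.11 Hz.

7.11 Hz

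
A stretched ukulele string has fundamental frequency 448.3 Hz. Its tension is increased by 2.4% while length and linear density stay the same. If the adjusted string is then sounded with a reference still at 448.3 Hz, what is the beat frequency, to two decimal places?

For a string, f ∝ √T, so the new frequency is 448.3·√1.024 = 453.6477 Hz.
f_beat = |453.6477 − 448.3| = 5.35 Hz.

5.35 Hz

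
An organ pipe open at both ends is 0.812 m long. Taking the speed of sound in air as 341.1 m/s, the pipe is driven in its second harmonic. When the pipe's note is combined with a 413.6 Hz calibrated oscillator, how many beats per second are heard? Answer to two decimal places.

6.47 Hz

Open pipe: f_n = n·v/(2L) = 2·341.1/(2·0.812) = 420.0739 Hz.
f_beat = |420.0739 − 413.6| = 6.47 Hz.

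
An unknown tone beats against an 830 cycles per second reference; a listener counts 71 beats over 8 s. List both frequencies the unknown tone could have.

821.125 Hz or 838.875 Hz

Beat frequency = 71/8 = 8.875 Hz.
|f − 830| = 8.875, so f = 830 ± 8.875.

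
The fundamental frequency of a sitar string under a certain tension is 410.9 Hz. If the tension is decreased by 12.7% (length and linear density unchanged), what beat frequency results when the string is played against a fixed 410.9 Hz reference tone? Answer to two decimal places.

For a string, f ∝ √T, so the new frequency is 410.9·√0.873 = 383.9222 Hz.
f_beat = |383.9222 − 410.9| = 26.98 Hz.

26.98 Hz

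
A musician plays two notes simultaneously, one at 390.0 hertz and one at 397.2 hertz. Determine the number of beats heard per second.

Beats arise from superposition of two nearby frequencies; the beat rate is |f₁ − f₂|.
|390.0 − 397.2| = 7.2 Hz.

7.2 Hz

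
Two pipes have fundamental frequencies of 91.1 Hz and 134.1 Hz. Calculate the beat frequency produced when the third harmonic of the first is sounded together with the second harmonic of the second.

Third harmonic of the first: 3·91.1 = 273.3 Hz.
Second harmonic of the second: 2·134.1 = 268.2 Hz.
f_beat = |273.3 − 268.2| = 5.1 Hz.

5.1 Hz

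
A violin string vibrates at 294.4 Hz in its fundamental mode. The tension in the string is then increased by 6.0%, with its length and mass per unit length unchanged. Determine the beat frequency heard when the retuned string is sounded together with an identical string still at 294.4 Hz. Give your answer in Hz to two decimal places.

For a string, f ∝ √T, so the new frequency is 294.4·√1.060 = 303.1034 Hz.
f_beat = |303.1034 − 294.4| = 8.70 Hz.

8.70 Hz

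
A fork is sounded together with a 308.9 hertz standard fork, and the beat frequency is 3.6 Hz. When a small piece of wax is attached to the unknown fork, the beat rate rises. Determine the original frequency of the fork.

|f − 308.9| = 3.6, so the fork was at either 305.3 Hz or 312.5 Hz.
Loading a fork with wax lowers its frequency; the adjustment lowers the fork's frequency.
The beat rate rose, so the adjustment moved the fork further from 308.9 Hz — it was already below the reference.

305.3 Hz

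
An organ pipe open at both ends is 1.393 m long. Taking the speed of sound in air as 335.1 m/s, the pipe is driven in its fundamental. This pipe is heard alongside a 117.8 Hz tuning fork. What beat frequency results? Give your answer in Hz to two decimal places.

Open pipe: f_n = n·v/(2L) = 1·335.1/(2·1.393) = 120.2800 Hz.
f_beat = |120.2800 − 117.8| = 2.48 Hz.

2.48 Hz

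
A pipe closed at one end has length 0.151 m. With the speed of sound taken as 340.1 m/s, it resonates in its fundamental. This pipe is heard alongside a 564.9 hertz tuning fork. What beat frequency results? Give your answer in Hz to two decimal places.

1.82 Hz

Closed pipe (odd harmonics): f_n = n·v/(4L) = 1·340.1/(4·0.151) = 563.0795 Hz.
f_beat = |563.0795 − 564.9| = 1.82 Hz.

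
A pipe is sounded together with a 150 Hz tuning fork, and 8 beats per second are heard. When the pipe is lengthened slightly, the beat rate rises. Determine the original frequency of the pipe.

|f − 150| = 8, so the pipe was at either 142 Hz or 158 Hz.
A longer pipe has a lower fundamental; the adjustment lowers the pipe's frequency.
The beat rate rose, so the adjustment moved the pipe further from 150 Hz — it was already below the reference.

142 Hz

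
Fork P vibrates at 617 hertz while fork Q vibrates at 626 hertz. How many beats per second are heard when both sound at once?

9 Hz

Beats arise from superposition of two nearby frequencies; the beat rate is |f₁ − f₂|.
|617 − 626| = 9 Hz.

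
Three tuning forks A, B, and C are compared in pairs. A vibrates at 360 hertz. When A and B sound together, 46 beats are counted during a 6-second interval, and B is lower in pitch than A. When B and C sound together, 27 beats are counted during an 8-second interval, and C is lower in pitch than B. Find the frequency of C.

348.9583 Hz

A–B: Beat frequency = 46/6 = 7.6667 Hz.
B is below A, so f_B = 360 − 7.6667 = 352.3333 Hz.
B–C: Beat frequency = 27/8 = 3.375 Hz.
C is below B, so f_C = 352.3333 − 3.375 = 348.9583 Hz.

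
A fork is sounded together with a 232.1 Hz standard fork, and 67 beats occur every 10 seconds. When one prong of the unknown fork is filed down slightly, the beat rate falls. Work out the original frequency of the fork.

Beat frequency = 67/10 = 6.7 Hz.
|f − 232.1| = 6.7, so the fork was at either 225.4 Hz or 238.8 Hz.
Filing a prong removes mass and raises the fork's frequency; the adjustment raises the fork's frequency.
The beat rate fell, so the adjustment moved the fork toward 232.1 Hz — it must have started below the reference.

225.4 Hz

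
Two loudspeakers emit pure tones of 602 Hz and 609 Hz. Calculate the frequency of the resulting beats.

7 Hz

f_beat = |f₁ − f₂|.
|602 − 609| = 7 Hz.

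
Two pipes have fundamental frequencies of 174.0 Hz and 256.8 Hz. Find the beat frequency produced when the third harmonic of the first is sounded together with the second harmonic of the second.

8.4 Hz

Third harmonic of the first: 3·174.0 = 522.0 Hz.
Second harmonic of the second: 2·256.8 = 513.6 Hz.
f_beat = |522.0 − 513.6| = 8.4 Hz.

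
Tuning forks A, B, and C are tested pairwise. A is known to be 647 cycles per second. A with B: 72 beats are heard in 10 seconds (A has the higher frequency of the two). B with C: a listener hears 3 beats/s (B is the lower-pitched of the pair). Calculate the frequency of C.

642.8 Hz

A–B: Beat frequency = 72/10 = 7.2 Hz.
B is below A, so f_B = 647 − 7.2 = 639.8 Hz.
C is above B, so f_C = 639.8 + 3 = 642.8 Hz.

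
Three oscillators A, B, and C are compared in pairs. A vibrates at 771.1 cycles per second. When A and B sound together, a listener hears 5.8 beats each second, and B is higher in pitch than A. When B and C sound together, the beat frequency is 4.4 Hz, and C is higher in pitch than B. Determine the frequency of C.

781.3 Hz

B is above A, so f_B = 771.1 + 5.8 = 776.9 Hz.
C is above B, so f_C = 776.9 + 4.4 = 781.3 Hz.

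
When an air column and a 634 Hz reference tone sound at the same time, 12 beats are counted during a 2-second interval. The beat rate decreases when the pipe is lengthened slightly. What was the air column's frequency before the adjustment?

640 Hz

Beat frequency = 12/2 = 6 Hz.
|f − 634| = 6, so the air column was at either 628 Hz or 640 Hz.
A longer pipe has a lower fundamental; the adjustment lowers the air column's frequency.
The beat rate fell, so the adjustment moved the air column toward 634 Hz — it must have started above the reference.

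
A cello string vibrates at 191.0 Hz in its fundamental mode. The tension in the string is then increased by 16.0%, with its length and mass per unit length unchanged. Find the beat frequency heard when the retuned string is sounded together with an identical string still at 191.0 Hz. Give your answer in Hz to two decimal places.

For a string, f ∝ √T, so the new frequency is 191.0·√1.160 = 205.7133 Hz.
f_beat = |205.7133 − 191.0| = 14.71 Hz.

14.71 Hz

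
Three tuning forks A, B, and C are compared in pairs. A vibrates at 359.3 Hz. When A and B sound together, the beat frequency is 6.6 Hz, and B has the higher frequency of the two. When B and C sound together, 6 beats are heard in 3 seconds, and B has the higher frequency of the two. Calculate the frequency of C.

363.9 Hz

B is above A, so f_B = 359.3 + 6.6 = 365.9 Hz.
B–C: Beat frequency = 6/3 = 2 Hz.
C is below B, so f_C = 365.9 − 2 = 363.9 Hz.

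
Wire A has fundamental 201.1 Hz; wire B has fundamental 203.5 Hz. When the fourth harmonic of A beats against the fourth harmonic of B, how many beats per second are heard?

Fourth harmonic of the first: 4·201.1 = 804.4 Hz.
Fourth harmonic of the second: 4·203.5 = 814.0 Hz.
f_beat = |804.4 − 814.0| = 9.6 Hz.

9.6 Hz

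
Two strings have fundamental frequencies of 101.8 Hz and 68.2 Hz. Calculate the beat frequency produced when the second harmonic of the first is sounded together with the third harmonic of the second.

Second harmonic of the first: 2·101.8 = 203.6 Hz.
Third harmonic of the second: 3·68.2 = 204.6 Hz.
f_beat = |203.6 − 204.6| = 1.0 Hz.

1.0 Hz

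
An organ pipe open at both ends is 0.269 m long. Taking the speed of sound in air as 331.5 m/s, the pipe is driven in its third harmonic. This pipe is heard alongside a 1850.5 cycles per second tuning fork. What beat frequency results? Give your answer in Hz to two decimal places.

1.99 Hz

Open pipe: f_n = n·v/(2L) = 3·331.5/(2·0.269) = 1848.5130 Hz.
f_beat = |1848.5130 − 1850.5| = 1.99 Hz.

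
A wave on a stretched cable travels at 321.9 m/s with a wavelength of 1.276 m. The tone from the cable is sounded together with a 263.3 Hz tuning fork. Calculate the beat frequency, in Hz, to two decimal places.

Source frequency f = v/λ = 321.9/1.276 = 252.2727 Hz.
f_beat = |252.2727 − 263.3| = 11.03 Hz.

11.03 Hz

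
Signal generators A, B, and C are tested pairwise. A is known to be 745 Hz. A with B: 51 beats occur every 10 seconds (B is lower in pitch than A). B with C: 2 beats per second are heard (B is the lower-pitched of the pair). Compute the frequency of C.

741.9 Hz

A–B: Beat frequency = 51/10 = 5.1 Hz.
B is below A, so f_B = 745 − 5.1 = 739.9 Hz.
C is above B, so f_C = 739.9 + 2 = 741.9 Hz.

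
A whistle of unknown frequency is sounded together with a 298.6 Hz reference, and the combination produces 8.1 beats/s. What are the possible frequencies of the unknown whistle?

|f − 298.6| = 8.1, so f = 298.6 ± 8.1.

290.5 Hz or 306.7 Hz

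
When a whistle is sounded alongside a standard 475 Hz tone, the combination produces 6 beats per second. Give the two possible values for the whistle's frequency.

469 Hz or 481 Hz

|f − 475| = 6, so f = 475 ± 6.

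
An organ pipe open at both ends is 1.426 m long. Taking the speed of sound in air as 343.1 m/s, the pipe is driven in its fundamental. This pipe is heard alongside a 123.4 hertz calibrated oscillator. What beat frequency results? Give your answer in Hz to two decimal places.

Open pipe: f_n = n·v/(2L) = 1·343.1/(2·1.426) = 120.3015 Hz.
f_beat = |120.3015 − 123.4| = 3.10 Hz.

3.10 Hz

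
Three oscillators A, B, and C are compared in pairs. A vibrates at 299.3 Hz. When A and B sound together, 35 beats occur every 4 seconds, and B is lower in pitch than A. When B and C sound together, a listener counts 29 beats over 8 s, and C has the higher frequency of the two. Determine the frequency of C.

A–B: Beat frequency = 35/4 = 8.75 Hz.
B is below A, so f_B = 299.3 − 8.75 = 290.55 Hz.
B–C: Beat frequency = 29/8 = 3.625 Hz.
C is above B, so f_C = 290.55 + 3.625 = 294.175 Hz.

294.175 Hz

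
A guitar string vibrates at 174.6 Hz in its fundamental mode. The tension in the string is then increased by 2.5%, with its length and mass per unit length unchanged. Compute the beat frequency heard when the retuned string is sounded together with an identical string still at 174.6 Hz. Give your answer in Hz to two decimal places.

2.17 Hz

For a string, f ∝ √T, so the new frequency is 174.6·√1.025 = 176.7690 Hz.
f_beat = |176.7690 − 174.6| = 2.17 Hz.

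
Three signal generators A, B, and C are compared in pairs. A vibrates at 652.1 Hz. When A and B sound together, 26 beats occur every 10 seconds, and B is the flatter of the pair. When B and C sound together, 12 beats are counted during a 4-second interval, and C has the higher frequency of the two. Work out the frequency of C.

652.5 Hz

A–B: Beat frequency = 26/10 = 2.6 Hz.
B is below A, so f_B = 652.1 − 2.6 = 649.5 Hz.
B–C: Beat frequency = 12/4 = 3 Hz.
C is above B, so f_C = 649.5 + 3 = 652.5 Hz.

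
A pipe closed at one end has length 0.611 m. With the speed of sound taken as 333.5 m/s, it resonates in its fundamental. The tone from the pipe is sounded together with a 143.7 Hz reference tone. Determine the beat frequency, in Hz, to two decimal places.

7.24 Hz

Closed pipe (odd harmonics): f_n = n·v/(4L) = 1·333.5/(4·0.611) = 136.4566 Hz.
f_beat = |136.4566 − 143.7| = 7.24 Hz.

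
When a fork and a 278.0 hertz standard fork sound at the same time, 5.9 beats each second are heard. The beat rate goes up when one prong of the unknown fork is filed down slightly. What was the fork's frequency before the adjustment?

283.9 Hz

|f − 278.0| = 5.9, so the fork was at either 272.1 Hz or 283.9 Hz.
Filing a prong removes mass and raises the fork's frequency; the adjustment raises the fork's frequency.
The beat rate rose, so the adjustment moved the fork further from 278.0 Hz — it was already above the reference.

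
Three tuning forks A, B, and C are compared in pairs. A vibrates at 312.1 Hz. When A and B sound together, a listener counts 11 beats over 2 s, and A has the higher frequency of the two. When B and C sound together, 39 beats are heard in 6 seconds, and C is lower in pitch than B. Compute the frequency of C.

300.1 Hz

A–B: Beat frequency = 11/2 = 5.5 Hz.
B is below A, so f_B = 312.1 − 5.5 = 306.6 Hz.
B–C: Beat frequency = 39/6 = 6.5 Hz.
C is below B, so f_C = 306.6 − 6.5 = 300.1 Hz.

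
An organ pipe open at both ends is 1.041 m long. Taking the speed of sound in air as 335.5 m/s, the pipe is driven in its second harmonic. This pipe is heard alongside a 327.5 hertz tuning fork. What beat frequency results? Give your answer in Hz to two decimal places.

Open pipe: f_n = n·v/(2L) = 2·335.5/(2·1.041) = 322.2863 Hz.
f_beat = |322.2863 − 327.5| = 5.21 Hz.

5.21 Hz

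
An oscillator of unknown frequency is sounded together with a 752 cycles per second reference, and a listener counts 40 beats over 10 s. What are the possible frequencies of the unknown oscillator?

748 Hz or 756 Hz

Beat frequency = 40/10 = 4 Hz.
|f − 752| = 4, so f = 752 ± 4.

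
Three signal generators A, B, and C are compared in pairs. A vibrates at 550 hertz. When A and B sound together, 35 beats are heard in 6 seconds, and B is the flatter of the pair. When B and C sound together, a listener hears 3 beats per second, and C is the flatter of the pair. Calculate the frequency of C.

541.1667 Hz

A–B: Beat frequency = 35/6 = 5.8333 Hz.
B is below A, so f_B = 550 − 5.8333 = 544.1667 Hz.
C is below B, so f_C = 544.1667 − 3 = 541.1667 Hz.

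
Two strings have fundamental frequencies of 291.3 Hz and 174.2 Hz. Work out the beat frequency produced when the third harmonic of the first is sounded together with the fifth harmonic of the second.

2.9 Hz

Third harmonic of the first: 3·291.3 = 873.9 Hz.
Fifth harmonic of the second: 5·174.2 = 871.0 Hz.
f_beat = |873.9 − 871.0| = 2.9 Hz.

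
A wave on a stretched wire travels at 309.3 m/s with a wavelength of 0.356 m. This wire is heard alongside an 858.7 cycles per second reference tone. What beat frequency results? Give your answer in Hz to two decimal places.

10.12 Hz

Source frequency f = v/λ = 309.3/0.356 = 868.8202 Hz.
f_beat = |868.8202 − 858.7| = 10.12 Hz.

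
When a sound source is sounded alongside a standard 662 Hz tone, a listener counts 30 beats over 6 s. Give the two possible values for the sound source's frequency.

Beat frequency = 30/6 = 5 Hz.
|f − 662| = 5, so f = 662 ± 5.

657 Hz or 667 Hz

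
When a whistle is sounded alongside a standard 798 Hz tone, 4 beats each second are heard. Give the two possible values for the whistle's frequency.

|f − 798| = 4, so f = 798 ± 4.

794 Hz or 802 Hz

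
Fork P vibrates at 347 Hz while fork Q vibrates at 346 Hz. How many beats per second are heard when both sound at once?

The beat frequency equals the magnitude of the frequency difference.
|347 − 346| = 1 Hz.

1 Hz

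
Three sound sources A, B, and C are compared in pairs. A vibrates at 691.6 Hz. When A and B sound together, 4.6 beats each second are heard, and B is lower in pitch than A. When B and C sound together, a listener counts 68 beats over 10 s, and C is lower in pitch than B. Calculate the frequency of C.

680.2 Hz

B is below A, so f_B = 691.6 − 4.6 = 687 Hz.
B–C: Beat frequency = 68/10 = 6.8 Hz.
C is below B, so f_C = 687 − 6.8 = 680.2 Hz.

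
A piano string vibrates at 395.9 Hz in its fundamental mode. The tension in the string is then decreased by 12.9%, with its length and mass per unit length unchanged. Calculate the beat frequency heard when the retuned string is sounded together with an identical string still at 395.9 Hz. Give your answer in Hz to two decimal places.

For a string, f ∝ √T, so the new frequency is 395.9·√0.871 = 369.4831 Hz.
f_beat = |369.4831 − 395.9| = 26.42 Hz.

26.42 Hz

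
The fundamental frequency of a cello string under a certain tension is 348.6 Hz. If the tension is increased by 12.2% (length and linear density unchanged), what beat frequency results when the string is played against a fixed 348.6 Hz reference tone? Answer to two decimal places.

For a string, f ∝ √T, so the new frequency is 348.6·√1.122 = 369.2528 Hz.
f_beat = |369.2528 − 348.6| = 20.65 Hz.

20.65 Hz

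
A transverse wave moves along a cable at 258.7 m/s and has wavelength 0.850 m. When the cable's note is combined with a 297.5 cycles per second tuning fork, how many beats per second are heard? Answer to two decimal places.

Source frequency f = v/λ = 258.7/0.850 = 304.3529 Hz.
f_beat = |304.3529 − 297.5| = 6.85 Hz.

6.85 Hz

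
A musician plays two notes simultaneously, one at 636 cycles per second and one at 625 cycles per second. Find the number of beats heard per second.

The beat frequency equals the magnitude of the frequency difference.
|636 − 625| = 11 Hz.

11 Hz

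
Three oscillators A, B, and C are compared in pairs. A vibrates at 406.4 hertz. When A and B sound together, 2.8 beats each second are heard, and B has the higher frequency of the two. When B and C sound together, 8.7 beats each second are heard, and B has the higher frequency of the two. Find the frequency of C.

400.5 Hz

B is above A, so f_B = 406.4 + 2.8 = 409.2 Hz.
C is below B, so f_C = 409.2 − 8.7 = 400.5 Hz.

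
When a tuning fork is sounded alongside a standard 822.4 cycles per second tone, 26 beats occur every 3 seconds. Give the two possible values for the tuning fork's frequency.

813.7333 Hz or 831.0667 Hz

Beat frequency = 26/3 = 8.6667 Hz.
|f − 822.4| = 8.6667, so f = 822.4 ± 8.6667.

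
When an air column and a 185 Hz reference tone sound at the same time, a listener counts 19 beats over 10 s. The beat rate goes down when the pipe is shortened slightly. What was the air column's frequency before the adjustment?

Beat frequency = 19/10 = 1.9 Hz.
|f − 185| = 1.9, so the air column was at either 183.1 Hz or 186.9 Hz.
A shorter pipe has a higher fundamental; the adjustment raises the air column's frequency.
The beat rate fell, so the adjustment moved the air column toward 185 Hz — it must have started below the reference.

183.1 Hz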